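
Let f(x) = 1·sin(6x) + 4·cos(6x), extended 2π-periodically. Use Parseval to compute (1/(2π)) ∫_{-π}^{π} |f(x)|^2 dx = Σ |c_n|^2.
Σ |c_n|^2 = 17/2

Expand |f|^2 and use orthogonality of {sin(nx), cos(mx)} on [-π, π]:
  ∫_{-π}^{π} sin(nx)^2 dx = π, ∫ cos(mx)^2 dx = π, and cross terms integrate to 0.
So ∫_{-π}^{π} f(x)^2 dx = 1^2 · π + 4^2 · π = (1 + 16)π.
Divide by 2π: (1 + 16)/2 = 17/2.
By Parseval, this equals Σ |c_n|^2.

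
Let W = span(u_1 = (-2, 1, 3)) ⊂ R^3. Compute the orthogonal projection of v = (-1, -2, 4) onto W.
proj_W(v) = (-12/7, 6/7, 18/7)

Set up U = [u_1 | ... | u_1] ∈ R^(3×1). The projector onto W = col(U) is P = U (U^T U)^(-1) U^T.
Compute U^T U =
  [14],
and U^T v = (12).
Solve U^T U · c = U^T v for the coefficients: c = (6/7). The projection is proj_W(v) = U c.
Check: (v - proj_W(v)) · u_1 = 0  (should be 0).
Result: proj_W(v) = (-12/7, 6/7, 18/7).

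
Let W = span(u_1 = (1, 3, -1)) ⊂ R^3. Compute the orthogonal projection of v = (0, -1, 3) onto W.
proj_W(v) = (-6/11, -18/11, 6/11)

Set up U = [u_1 | ... | u_1] ∈ R^(3×1). The projector onto W = col(U) is P = U (U^T U)^(-1) U^T.
Compute U^T U =
  [11],
and U^T v = (-6).
Solve U^T U · c = U^T v for the coefficients: c = (-6/11). The projection is proj_W(v) = U c.
Check: (v - proj_W(v)) · u_1 = 0  (should be 0).
Result: proj_W(v) = (-6/11, -18/11, 6/11).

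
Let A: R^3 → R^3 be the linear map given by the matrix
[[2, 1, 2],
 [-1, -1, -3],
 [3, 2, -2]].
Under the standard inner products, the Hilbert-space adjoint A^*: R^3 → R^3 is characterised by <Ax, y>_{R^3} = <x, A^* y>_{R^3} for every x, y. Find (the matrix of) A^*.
A^* = A^T =
[[2, -1, 3],
 [1, -1, 2],
 [2, -3, -2]]

For real matrices with standard dot products, the defining identity <Ax, y> = <x, A^* y> gives (Ax)^T y = x^T (A^*) y, i.e. x^T A^T y = x^T (A^*) y. Since this holds for all x, y, we must have A^* = A^T. Therefore
A^* =
[[2, -1, 3],
 [1, -1, 2],
 [2, -3, -2]].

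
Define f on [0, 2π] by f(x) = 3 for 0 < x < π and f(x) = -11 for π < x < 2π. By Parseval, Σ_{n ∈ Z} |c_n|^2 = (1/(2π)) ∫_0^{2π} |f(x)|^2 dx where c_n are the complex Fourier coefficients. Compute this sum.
Σ |c_n|^2 = 65

Parseval equates the L^2 energy of f (normalised by 1/(2π)) with the ℓ^2 sum of its Fourier coefficients: (1/(2π)) ∫_0^{2π} |f|^2 = Σ |c_n|^2.
Compute the left side: (1/(2π)) [∫_0^π 3^2 dx + ∫_π^{2π} (-11)^2 dx] = (1/(2π)) · (9π + 121π) = (9 + 121)/2 = 65.
So Σ_{n ∈ Z} |c_n|^2 = 65.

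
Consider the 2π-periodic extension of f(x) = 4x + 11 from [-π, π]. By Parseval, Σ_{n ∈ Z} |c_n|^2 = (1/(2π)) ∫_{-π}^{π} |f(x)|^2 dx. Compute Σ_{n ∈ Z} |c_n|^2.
Σ |c_n|^2 = 16π^2/3 + 121

Expand and integrate term by term over [-π, π]:
  ∫ (4x)^2 dx = 16·(2π^3/3); ∫ 2·4·(11)·x dx = 0 (odd integrand); ∫ 11^2 dx = 121·2π.
So (1/(2π)) ∫_{-π}^{π} (4x + 11)^2 dx = 16π^2/3 + 121 = 16π^2/3 + 121.
Parseval ⇒ Σ |c_n|^2 = 16π^2/3 + 121.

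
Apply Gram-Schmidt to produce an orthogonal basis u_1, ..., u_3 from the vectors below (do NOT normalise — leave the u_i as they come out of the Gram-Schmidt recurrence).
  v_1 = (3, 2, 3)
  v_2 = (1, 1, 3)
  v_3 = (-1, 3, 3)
Orthogonal basis:
  u_1 = (3, 2, 3)
  u_2 = (-10/11, -3/11, 12/11)
  u_3 = (-27/23, 54/23, -9/23)

Apply the Gram-Schmidt recurrence
  u_1 = v_1
  u_i = v_i − Σ_{j<i} ((v_i · u_j) / (u_j · u_j)) · u_j.

Step by step this gives:
  u_1 = (3, 2, 3)
  u_2 = (-10/11, -3/11, 12/11)
  u_3 = (-27/23, 54/23, -9/23)

Orthogonality check:
  u_2 · u_1 = 0 (should be 0)
  u_3 · u_1 = 0 (should be 0)
  u_3 · u_2 = 0 (should be 0)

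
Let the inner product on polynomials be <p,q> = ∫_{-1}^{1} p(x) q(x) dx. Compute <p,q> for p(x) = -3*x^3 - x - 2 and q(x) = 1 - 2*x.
<p,q> = -4/15

Expand the product: p(x)·q(x) = 6*x^4 - 3*x^3 + 2*x^2 + 3*x - 2.
∫_{-1}^{1} of each monomial x^k gives [2/(k+1) if k even, 0 if k odd]. Integrating term-by-term (or equivalently evaluating the antiderivative F(x) = 6*x^5/5 - 3*x^4/4 + 2*x^3/3 + 3*x^2/2 - 2*x at the endpoints):
  F(1) − F(−1) = 37/60 − (53/60) = -4/15.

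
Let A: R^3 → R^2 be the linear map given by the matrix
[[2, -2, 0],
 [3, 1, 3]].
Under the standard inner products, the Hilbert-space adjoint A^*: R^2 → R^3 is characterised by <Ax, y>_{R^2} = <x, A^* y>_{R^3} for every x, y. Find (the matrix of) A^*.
A^* = A^T =
[[2, 3],
 [-2, 1],
 [0, 3]]

For real matrices with standard dot products, the defining identity <Ax, y> = <x, A^* y> gives (Ax)^T y = x^T (A^*) y, i.e. x^T A^T y = x^T (A^*) y. Since this holds for all x, y, we must have A^* = A^T. Therefore
A^* =
[[2, 3],
 [-2, 1],
 [0, 3]].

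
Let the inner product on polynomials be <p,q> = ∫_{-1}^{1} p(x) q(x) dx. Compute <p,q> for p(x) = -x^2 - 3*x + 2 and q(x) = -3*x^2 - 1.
<p,q> = -92/15

Expand the product: p(x)·q(x) = 3*x^4 + 9*x^3 - 5*x^2 + 3*x - 2.
∫_{-1}^{1} of each monomial x^k gives [2/(k+1) if k even, 0 if k odd]. Integrating term-by-term (or equivalently evaluating the antiderivative F(x) = 3*x^5/5 + 9*x^4/4 - 5*x^3/3 + 3*x^2/2 - 2*x at the endpoints):
  F(1) − F(−1) = 41/60 − (409/60) = -92/15.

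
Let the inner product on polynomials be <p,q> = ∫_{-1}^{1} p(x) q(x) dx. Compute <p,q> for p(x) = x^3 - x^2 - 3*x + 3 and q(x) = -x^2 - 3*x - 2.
<p,q> = -112/15

Expand the product: p(x)·q(x) = -x^5 - 2*x^4 + 4*x^3 + 8*x^2 - 3*x - 6.
∫_{-1}^{1} of each monomial x^k gives [2/(k+1) if k even, 0 if k odd]. Integrating term-by-term (or equivalently evaluating the antiderivative F(x) = -x^6/6 - 2*x^5/5 + x^4 + 8*x^3/3 - 3*x^2/2 - 6*x at the endpoints):
  F(1) − F(−1) = -22/5 − (46/15) = -112/15.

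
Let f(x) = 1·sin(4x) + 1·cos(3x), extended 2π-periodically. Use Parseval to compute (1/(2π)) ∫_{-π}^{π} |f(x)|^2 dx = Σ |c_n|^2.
Σ |c_n|^2 = 1

Expand |f|^2 and use orthogonality of {sin(nx), cos(mx)} on [-π, π]:
  ∫_{-π}^{π} sin(nx)^2 dx = π, ∫ cos(mx)^2 dx = π, and cross terms integrate to 0.
So ∫_{-π}^{π} f(x)^2 dx = 1^2 · π + 1^2 · π = (1 + 1)π.
Divide by 2π: (1 + 1)/2 = 1.
By Parseval, this equals Σ |c_n|^2.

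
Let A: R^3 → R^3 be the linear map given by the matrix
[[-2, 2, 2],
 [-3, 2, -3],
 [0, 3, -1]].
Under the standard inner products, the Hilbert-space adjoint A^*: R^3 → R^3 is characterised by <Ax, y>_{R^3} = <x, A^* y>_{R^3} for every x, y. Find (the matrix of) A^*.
A^* = A^T =
[[-2, -3, 0],
 [2, 2, 3],
 [2, -3, -1]]

For real matrices with standard dot products, the defining identity <Ax, y> = <x, A^* y> gives (Ax)^T y = x^T (A^*) y, i.e. x^T A^T y = x^T (A^*) y. Since this holds for all x, y, we must have A^* = A^T. Therefore
A^* =
[[-2, -3, 0],
 [2, 2, 3],
 [2, -3, -1]].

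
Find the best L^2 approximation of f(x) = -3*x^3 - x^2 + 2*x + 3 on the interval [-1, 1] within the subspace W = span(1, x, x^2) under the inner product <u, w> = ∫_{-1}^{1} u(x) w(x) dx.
g(x) = -x^2 + x/5 + 3

The best approximation g ∈ W is the orthogonal projection of f onto W. Writing g = a_0 + a_1 x + a_2 x^2, the coefficients solve the normal equations G · a = b where
  G_{ij} = <φ_i, φ_j> and b_i = <f, φ_i>, with φ_0 = 1, φ_1 = x, φ_2 = x^2.
G =
  [2, 0, 2/3]
  [0, 2/3, 0]
  [2/3, 0, 2/5],
b = (16/3, 2/15, 8/5).
Solving gives a_0 = 3, a_1 = 1/5, a_2 = -1, so
  g(x) = -x^2 + x/5 + 3.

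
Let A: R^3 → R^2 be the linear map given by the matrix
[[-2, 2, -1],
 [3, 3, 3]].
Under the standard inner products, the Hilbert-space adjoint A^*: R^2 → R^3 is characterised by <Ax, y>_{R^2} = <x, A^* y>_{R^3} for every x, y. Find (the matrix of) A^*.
A^* = A^T =
[[-2, 3],
 [2, 3],
 [-1, 3]]

For real matrices with standard dot products, the defining identity <Ax, y> = <x, A^* y> gives (Ax)^T y = x^T (A^*) y, i.e. x^T A^T y = x^T (A^*) y. Since this holds for all x, y, we must have A^* = A^T. Therefore
A^* =
[[-2, 3],
 [2, 3],
 [-1, 3]].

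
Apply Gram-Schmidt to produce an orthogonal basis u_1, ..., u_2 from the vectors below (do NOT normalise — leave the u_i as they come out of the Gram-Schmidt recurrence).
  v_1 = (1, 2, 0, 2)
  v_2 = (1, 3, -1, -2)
Orthogonal basis:
  u_1 = (1, 2, 0, 2)
  u_2 = (2/3, 7/3, -1, -8/3)

Apply the Gram-Schmidt recurrence
  u_1 = v_1
  u_i = v_i − Σ_{j<i} ((v_i · u_j) / (u_j · u_j)) · u_j.

Step by step this gives:
  u_1 = (1, 2, 0, 2)
  u_2 = (2/3, 7/3, -1, -8/3)

Orthogonality check:
  u_2 · u_1 = 0 (should be 0)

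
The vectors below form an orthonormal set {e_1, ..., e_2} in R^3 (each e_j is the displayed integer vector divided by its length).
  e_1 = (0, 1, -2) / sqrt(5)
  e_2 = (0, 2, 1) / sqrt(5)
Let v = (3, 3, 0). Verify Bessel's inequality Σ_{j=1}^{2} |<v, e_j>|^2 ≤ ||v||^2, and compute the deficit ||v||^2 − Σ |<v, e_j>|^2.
Σ |<v, e_j>|^2 = 9; ||v||^2 = 18; deficit = 9

Write each e_j = u_j / sqrt(<u_j, u_j>) where u_j is the displayed integer vector. Then <v, e_j> = <v, u_j> / sqrt(<u_j, u_j>), so |<v, e_j>|^2 = <v, u_j>^2 / <u_j, u_j>.
Coefficients: <v, e_1> = 3/sqrt(5), <v, e_2> = 6/sqrt(5).
Square and sum: Σ |<v, e_j>|^2 = 9.
Compute ||v||^2 = v·v = 18.
Deficit = 18 − 9 = 9 ≥ 0, confirming Bessel's inequality. (The deficit equals ||v − Σ <v,e_j> e_j||^2, the squared distance from v to span{e_j}.)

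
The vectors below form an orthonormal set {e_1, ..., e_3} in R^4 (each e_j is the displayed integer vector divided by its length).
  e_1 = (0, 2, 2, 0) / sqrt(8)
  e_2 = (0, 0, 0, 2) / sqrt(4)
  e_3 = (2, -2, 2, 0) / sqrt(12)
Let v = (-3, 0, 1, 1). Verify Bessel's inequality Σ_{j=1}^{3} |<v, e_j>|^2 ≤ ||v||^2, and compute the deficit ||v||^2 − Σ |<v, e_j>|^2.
Σ |<v, e_j>|^2 = 17/6; ||v||^2 = 11; deficit = 49/6

Write each e_j = u_j / sqrt(<u_j, u_j>) where u_j is the displayed integer vector. Then <v, e_j> = <v, u_j> / sqrt(<u_j, u_j>), so |<v, e_j>|^2 = <v, u_j>^2 / <u_j, u_j>.
Coefficients: <v, e_1> = 2/sqrt(8), <v, e_2> = 2/sqrt(4), <v, e_3> = -4/sqrt(12).
Square and sum: Σ |<v, e_j>|^2 = 17/6.
Compute ||v||^2 = v·v = 11.
Deficit = 11 − 17/6 = 49/6 ≥ 0, confirming Bessel's inequality. (The deficit equals ||v − Σ <v,e_j> e_j||^2, the squared distance from v to span{e_j}.)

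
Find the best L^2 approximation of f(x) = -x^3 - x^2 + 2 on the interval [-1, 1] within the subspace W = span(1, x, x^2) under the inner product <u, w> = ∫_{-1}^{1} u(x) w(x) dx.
g(x) = -x^2 - 3*x/5 + 2

The best approximation g ∈ W is the orthogonal projection of f onto W. Writing g = a_0 + a_1 x + a_2 x^2, the coefficients solve the normal equations G · a = b where
  G_{ij} = <φ_i, φ_j> and b_i = <f, φ_i>, with φ_0 = 1, φ_1 = x, φ_2 = x^2.
G =
  [2, 0, 2/3]
  [0, 2/3, 0]
  [2/3, 0, 2/5],
b = (10/3, -2/5, 14/15).
Solving gives a_0 = 2, a_1 = -3/5, a_2 = -1, so
  g(x) = -x^2 - 3*x/5 + 2.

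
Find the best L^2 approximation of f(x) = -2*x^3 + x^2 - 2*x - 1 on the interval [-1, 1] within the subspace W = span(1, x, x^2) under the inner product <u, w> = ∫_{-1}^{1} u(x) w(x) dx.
g(x) = x^2 - 16*x/5 - 1

The best approximation g ∈ W is the orthogonal projection of f onto W. Writing g = a_0 + a_1 x + a_2 x^2, the coefficients solve the normal equations G · a = b where
  G_{ij} = <φ_i, φ_j> and b_i = <f, φ_i>, with φ_0 = 1, φ_1 = x, φ_2 = x^2.
G =
  [2, 0, 2/3]
  [0, 2/3, 0]
  [2/3, 0, 2/5],
b = (-4/3, -32/15, -4/15).
Solving gives a_0 = -1, a_1 = -16/5, a_2 = 1, so
  g(x) = x^2 - 16*x/5 - 1.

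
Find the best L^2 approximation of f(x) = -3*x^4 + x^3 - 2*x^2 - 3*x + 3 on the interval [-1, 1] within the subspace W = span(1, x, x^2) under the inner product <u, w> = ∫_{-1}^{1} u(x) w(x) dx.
g(x) = -32*x^2/7 - 12*x/5 + 114/35

The best approximation g ∈ W is the orthogonal projection of f onto W. Writing g = a_0 + a_1 x + a_2 x^2, the coefficients solve the normal equations G · a = b where
  G_{ij} = <φ_i, φ_j> and b_i = <f, φ_i>, with φ_0 = 1, φ_1 = x, φ_2 = x^2.
G =
  [2, 0, 2/3]
  [0, 2/3, 0]
  [2/3, 0, 2/5],
b = (52/15, -8/5, 12/35).
Solving gives a_0 = 114/35, a_1 = -12/5, a_2 = -32/7, so
  g(x) = -32*x^2/7 - 12*x/5 + 114/35.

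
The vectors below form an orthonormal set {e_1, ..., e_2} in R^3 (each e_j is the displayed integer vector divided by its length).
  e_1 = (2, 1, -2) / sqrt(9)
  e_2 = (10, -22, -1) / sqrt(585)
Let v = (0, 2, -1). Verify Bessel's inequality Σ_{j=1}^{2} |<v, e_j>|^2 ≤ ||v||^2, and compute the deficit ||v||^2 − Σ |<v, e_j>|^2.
Σ |<v, e_j>|^2 = 321/65; ||v||^2 = 5; deficit = 4/65

Write each e_j = u_j / sqrt(<u_j, u_j>) where u_j is the displayed integer vector. Then <v, e_j> = <v, u_j> / sqrt(<u_j, u_j>), so |<v, e_j>|^2 = <v, u_j>^2 / <u_j, u_j>.
Coefficients: <v, e_1> = 4/sqrt(9), <v, e_2> = -43/sqrt(585).
Square and sum: Σ |<v, e_j>|^2 = 321/65.
Compute ||v||^2 = v·v = 5.
Deficit = 5 − 321/65 = 4/65 ≥ 0, confirming Bessel's inequality. (The deficit equals ||v − Σ <v,e_j> e_j||^2, the squared distance from v to span{e_j}.)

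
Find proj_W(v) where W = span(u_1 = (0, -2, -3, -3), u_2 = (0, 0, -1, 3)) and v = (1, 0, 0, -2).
proj_W(v) = (0, -6/23, 3/23, -45/23)

Set up U = [u_1 | ... | u_2] ∈ R^(4×2). The projector onto W = col(U) is P = U (U^T U)^(-1) U^T.
Compute U^T U =
  [22, -6]
  [-6, 10],
and U^T v = (6, -6).
Solve U^T U · c = U^T v for the coefficients: c = (3/23, -12/23). The projection is proj_W(v) = U c.
Check: (v - proj_W(v)) · u_1 = 0  (should be 0).
Check: (v - proj_W(v)) · u_2 = 0  (should be 0).
Result: proj_W(v) = (0, -6/23, 3/23, -45/23).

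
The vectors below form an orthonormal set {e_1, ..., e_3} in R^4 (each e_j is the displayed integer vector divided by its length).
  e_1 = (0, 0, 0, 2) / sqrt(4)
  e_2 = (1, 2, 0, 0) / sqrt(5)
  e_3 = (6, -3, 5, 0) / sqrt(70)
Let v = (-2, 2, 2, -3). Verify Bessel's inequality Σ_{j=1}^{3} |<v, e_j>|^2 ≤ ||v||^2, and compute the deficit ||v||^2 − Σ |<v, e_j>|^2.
Σ |<v, e_j>|^2 = 75/7; ||v||^2 = 21; deficit = 72/7

Write each e_j = u_j / sqrt(<u_j, u_j>) where u_j is the displayed integer vector. Then <v, e_j> = <v, u_j> / sqrt(<u_j, u_j>), so |<v, e_j>|^2 = <v, u_j>^2 / <u_j, u_j>.
Coefficients: <v, e_1> = -6/sqrt(4), <v, e_2> = 2/sqrt(5), <v, e_3> = -8/sqrt(70).
Square and sum: Σ |<v, e_j>|^2 = 75/7.
Compute ||v||^2 = v·v = 21.
Deficit = 21 − 75/7 = 72/7 ≥ 0, confirming Bessel's inequality. (The deficit equals ||v − Σ <v,e_j> e_j||^2, the squared distance from v to span{e_j}.)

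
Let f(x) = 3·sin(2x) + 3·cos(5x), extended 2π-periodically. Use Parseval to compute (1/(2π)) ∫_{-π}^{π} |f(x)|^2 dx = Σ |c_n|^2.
Σ |c_n|^2 = 9

Expand |f|^2 and use orthogonality of {sin(nx), cos(mx)} on [-π, π]:
  ∫_{-π}^{π} sin(nx)^2 dx = π, ∫ cos(mx)^2 dx = π, and cross terms integrate to 0.
So ∫_{-π}^{π} f(x)^2 dx = 3^2 · π + 3^2 · π = (9 + 9)π.
Divide by 2π: (9 + 9)/2 = 9.
By Parseval, this equals Σ |c_n|^2.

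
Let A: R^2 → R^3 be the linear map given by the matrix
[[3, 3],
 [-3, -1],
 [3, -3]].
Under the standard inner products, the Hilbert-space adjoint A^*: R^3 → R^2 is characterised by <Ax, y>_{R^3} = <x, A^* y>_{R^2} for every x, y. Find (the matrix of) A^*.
A^* = A^T =
[[3, -3, 3],
 [3, -1, -3]]

For real matrices with standard dot products, the defining identity <Ax, y> = <x, A^* y> gives (Ax)^T y = x^T (A^*) y, i.e. x^T A^T y = x^T (A^*) y. Since this holds for all x, y, we must have A^* = A^T. Therefore
A^* =
[[3, -3, 3],
 [3, -1, -3]].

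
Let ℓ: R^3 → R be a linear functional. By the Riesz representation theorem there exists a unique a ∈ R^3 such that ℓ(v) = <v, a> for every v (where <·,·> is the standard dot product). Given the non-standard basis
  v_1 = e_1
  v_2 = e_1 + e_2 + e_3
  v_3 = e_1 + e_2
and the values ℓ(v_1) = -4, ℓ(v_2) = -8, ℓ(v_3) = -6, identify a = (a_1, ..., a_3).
a = (-4, -2, -2)

Write a = (a_1, ..., a_3) in the standard basis. For each basis vector v_i, ℓ(v_i) = <v_i, a> is a linear equation in the a_j's. Collect the n equations into a matrix system V a = ℓ, where row i of V is v_i (expressed in the standard basis). Since V is invertible (lower-triangular with 1s on the diagonal, up to permutation), solve by back-substitution:
  V =
[[1, 0, 0],
 [1, 1, 1],
 [1, 1, 0]]
  V a = (-4, -8, -6)
Solving gives a = (-4, -2, -2).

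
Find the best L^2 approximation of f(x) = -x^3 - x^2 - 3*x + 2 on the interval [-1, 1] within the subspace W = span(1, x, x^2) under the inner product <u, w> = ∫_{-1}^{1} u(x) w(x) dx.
g(x) = -x^2 - 18*x/5 + 2

The best approximation g ∈ W is the orthogonal projection of f onto W. Writing g = a_0 + a_1 x + a_2 x^2, the coefficients solve the normal equations G · a = b where
  G_{ij} = <φ_i, φ_j> and b_i = <f, φ_i>, with φ_0 = 1, φ_1 = x, φ_2 = x^2.
G =
  [2, 0, 2/3]
  [0, 2/3, 0]
  [2/3, 0, 2/5],
b = (10/3, -12/5, 14/15).
Solving gives a_0 = 2, a_1 = -18/5, a_2 = -1, so
  g(x) = -x^2 - 18*x/5 + 2.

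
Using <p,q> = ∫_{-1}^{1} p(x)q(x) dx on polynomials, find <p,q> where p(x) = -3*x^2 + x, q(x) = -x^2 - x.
<p,q> = 8/15

Expand the product: p(x)·q(x) = 3*x^4 + 2*x^3 - x^2.
∫_{-1}^{1} of each monomial x^k gives [2/(k+1) if k even, 0 if k odd]. Integrating term-by-term (or equivalently evaluating the antiderivative F(x) = 3*x^5/5 + x^4/2 - x^3/3 at the endpoints):
  F(1) − F(−1) = 23/30 − (7/30) = 8/15.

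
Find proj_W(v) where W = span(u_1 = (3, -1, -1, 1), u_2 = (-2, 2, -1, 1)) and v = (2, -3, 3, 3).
proj_W(v) = (37/14, -27/14, 3/7, -3/7)

Set up U = [u_1 | ... | u_2] ∈ R^(4×2). The projector onto W = col(U) is P = U (U^T U)^(-1) U^T.
Compute U^T U =
  [12, -6]
  [-6, 10],
and U^T v = (9, -10).
Solve U^T U · c = U^T v for the coefficients: c = (5/14, -11/14). The projection is proj_W(v) = U c.
Check: (v - proj_W(v)) · u_1 = 0  (should be 0).
Check: (v - proj_W(v)) · u_2 = 0  (should be 0).
Result: proj_W(v) = (37/14, -27/14, 3/7, -3/7).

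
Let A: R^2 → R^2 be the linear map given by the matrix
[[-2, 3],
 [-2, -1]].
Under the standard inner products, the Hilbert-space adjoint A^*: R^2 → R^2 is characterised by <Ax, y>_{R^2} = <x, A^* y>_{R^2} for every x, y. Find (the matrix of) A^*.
A^* = A^T =
[[-2, -2],
 [3, -1]]

For real matrices with standard dot products, the defining identity <Ax, y> = <x, A^* y> gives (Ax)^T y = x^T (A^*) y, i.e. x^T A^T y = x^T (A^*) y. Since this holds for all x, y, we must have A^* = A^T. Therefore
A^* =
[[-2, -2],
 [3, -1]].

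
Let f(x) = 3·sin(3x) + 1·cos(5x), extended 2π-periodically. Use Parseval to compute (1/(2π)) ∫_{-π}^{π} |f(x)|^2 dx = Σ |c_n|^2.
Σ |c_n|^2 = 5

Expand |f|^2 and use orthogonality of {sin(nx), cos(mx)} on [-π, π]:
  ∫_{-π}^{π} sin(nx)^2 dx = π, ∫ cos(mx)^2 dx = π, and cross terms integrate to 0.
So ∫_{-π}^{π} f(x)^2 dx = 3^2 · π + 1^2 · π = (9 + 1)π.
Divide by 2π: (9 + 1)/2 = 5.
By Parseval, this equals Σ |c_n|^2.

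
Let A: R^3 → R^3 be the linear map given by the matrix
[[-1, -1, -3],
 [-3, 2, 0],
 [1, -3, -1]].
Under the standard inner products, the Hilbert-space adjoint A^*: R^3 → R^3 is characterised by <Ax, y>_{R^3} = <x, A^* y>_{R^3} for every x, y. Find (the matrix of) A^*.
A^* = A^T =
[[-1, -3, 1],
 [-1, 2, -3],
 [-3, 0, -1]]

For real matrices with standard dot products, the defining identity <Ax, y> = <x, A^* y> gives (Ax)^T y = x^T (A^*) y, i.e. x^T A^T y = x^T (A^*) y. Since this holds for all x, y, we must have A^* = A^T. Therefore
A^* =
[[-1, -3, 1],
 [-1, 2, -3],
 [-3, 0, -1]].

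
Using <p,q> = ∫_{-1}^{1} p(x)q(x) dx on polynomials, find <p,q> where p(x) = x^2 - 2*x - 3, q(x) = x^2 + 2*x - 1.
<p,q> = 16/15

Expand the product: p(x)·q(x) = x^4 - 8*x^2 - 4*x + 3.
∫_{-1}^{1} of each monomial x^k gives [2/(k+1) if k even, 0 if k odd]. Integrating term-by-term (or equivalently evaluating the antiderivative F(x) = x^5/5 - 8*x^3/3 - 2*x^2 + 3*x at the endpoints):
  F(1) − F(−1) = -22/15 − (-38/15) = 16/15.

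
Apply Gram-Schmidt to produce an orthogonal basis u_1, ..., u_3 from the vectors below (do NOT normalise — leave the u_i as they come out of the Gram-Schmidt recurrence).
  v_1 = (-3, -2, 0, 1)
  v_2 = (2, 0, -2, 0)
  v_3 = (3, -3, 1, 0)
Orthogonal basis:
  u_1 = (-3, -2, 0, 1)
  u_2 = (5/7, -6/7, -2, 3/7)
  u_3 = (2, -3, 2, 0)

Apply the Gram-Schmidt recurrence
  u_1 = v_1
  u_i = v_i − Σ_{j<i} ((v_i · u_j) / (u_j · u_j)) · u_j.

Step by step this gives:
  u_1 = (-3, -2, 0, 1)
  u_2 = (5/7, -6/7, -2, 3/7)
  u_3 = (2, -3, 2, 0)

Orthogonality check:
  u_2 · u_1 = 0 (should be 0)
  u_3 · u_1 = 0 (should be 0)
  u_3 · u_2 = 0 (should be 0)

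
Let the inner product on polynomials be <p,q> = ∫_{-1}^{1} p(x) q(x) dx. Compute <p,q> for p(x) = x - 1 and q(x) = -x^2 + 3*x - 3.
<p,q> = 26/3

Expand the product: p(x)·q(x) = -x^3 + 4*x^2 - 6*x + 3.
∫_{-1}^{1} of each monomial x^k gives [2/(k+1) if k even, 0 if k odd]. Integrating term-by-term (or equivalently evaluating the antiderivative F(x) = -x^4/4 + 4*x^3/3 - 3*x^2 + 3*x at the endpoints):
  F(1) − F(−1) = 13/12 − (-91/12) = 26/3.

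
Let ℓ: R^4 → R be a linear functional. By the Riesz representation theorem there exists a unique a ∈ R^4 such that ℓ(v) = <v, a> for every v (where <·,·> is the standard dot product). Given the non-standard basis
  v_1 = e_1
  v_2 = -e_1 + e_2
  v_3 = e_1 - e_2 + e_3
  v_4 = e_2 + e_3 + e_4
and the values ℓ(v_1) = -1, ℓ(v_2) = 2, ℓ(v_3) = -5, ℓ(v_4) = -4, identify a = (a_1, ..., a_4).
a = (-1, 1, -3, -2)

Write a = (a_1, ..., a_4) in the standard basis. For each basis vector v_i, ℓ(v_i) = <v_i, a> is a linear equation in the a_j's. Collect the n equations into a matrix system V a = ℓ, where row i of V is v_i (expressed in the standard basis). Since V is invertible (lower-triangular with 1s on the diagonal, up to permutation), solve by back-substitution:
  V =
[[1, 0, 0, 0],
 [-1, 1, 0, 0],
 [1, -1, 1, 0],
 [0, 1, 1, 1]]
  V a = (-1, 2, -5, -4)
Solving gives a = (-1, 1, -3, -2).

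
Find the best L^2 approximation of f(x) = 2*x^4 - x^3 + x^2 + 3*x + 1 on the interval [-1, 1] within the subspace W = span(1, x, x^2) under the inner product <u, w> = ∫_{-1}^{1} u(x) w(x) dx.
g(x) = 19*x^2/7 + 12*x/5 + 29/35

The best approximation g ∈ W is the orthogonal projection of f onto W. Writing g = a_0 + a_1 x + a_2 x^2, the coefficients solve the normal equations G · a = b where
  G_{ij} = <φ_i, φ_j> and b_i = <f, φ_i>, with φ_0 = 1, φ_1 = x, φ_2 = x^2.
G =
  [2, 0, 2/3]
  [0, 2/3, 0]
  [2/3, 0, 2/5],
b = (52/15, 8/5, 172/105).
Solving gives a_0 = 29/35, a_1 = 12/5, a_2 = 19/7, so
  g(x) = 19*x^2/7 + 12*x/5 + 29/35.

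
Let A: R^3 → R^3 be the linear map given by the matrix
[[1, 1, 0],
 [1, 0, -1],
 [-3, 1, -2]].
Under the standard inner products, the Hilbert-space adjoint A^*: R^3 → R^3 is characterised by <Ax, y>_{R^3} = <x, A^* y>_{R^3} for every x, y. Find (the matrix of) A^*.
A^* = A^T =
[[1, 1, -3],
 [1, 0, 1],
 [0, -1, -2]]

For real matrices with standard dot products, the defining identity <Ax, y> = <x, A^* y> gives (Ax)^T y = x^T (A^*) y, i.e. x^T A^T y = x^T (A^*) y. Since this holds for all x, y, we must have A^* = A^T. Therefore
A^* =
[[1, 1, -3],
 [1, 0, 1],
 [0, -1, -2]].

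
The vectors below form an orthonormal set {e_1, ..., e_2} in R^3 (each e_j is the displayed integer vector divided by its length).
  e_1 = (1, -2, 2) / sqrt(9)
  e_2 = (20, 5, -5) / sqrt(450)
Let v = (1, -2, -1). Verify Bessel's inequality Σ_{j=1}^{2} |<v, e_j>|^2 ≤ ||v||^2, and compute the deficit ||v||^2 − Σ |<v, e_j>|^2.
Σ |<v, e_j>|^2 = 3/2; ||v||^2 = 6; deficit = 9/2

Write each e_j = u_j / sqrt(<u_j, u_j>) where u_j is the displayed integer vector. Then <v, e_j> = <v, u_j> / sqrt(<u_j, u_j>), so |<v, e_j>|^2 = <v, u_j>^2 / <u_j, u_j>.
Coefficients: <v, e_1> = 3/sqrt(9), <v, e_2> = 15/sqrt(450).
Square and sum: Σ |<v, e_j>|^2 = 3/2.
Compute ||v||^2 = v·v = 6.
Deficit = 6 − 3/2 = 9/2 ≥ 0, confirming Bessel's inequality. (The deficit equals ||v − Σ <v,e_j> e_j||^2, the squared distance from v to span{e_j}.)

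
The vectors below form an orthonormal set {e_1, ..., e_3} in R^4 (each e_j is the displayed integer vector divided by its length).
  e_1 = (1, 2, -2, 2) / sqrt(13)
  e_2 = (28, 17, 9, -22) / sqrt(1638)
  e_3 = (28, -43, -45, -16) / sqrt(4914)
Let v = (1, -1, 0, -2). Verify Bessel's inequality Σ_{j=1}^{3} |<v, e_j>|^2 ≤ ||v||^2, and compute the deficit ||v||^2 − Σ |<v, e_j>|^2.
Σ |<v, e_j>|^2 = 2081/351; ||v||^2 = 6; deficit = 25/351

Write each e_j = u_j / sqrt(<u_j, u_j>) where u_j is the displayed integer vector. Then <v, e_j> = <v, u_j> / sqrt(<u_j, u_j>), so |<v, e_j>|^2 = <v, u_j>^2 / <u_j, u_j>.
Coefficients: <v, e_1> = -5/sqrt(13), <v, e_2> = 55/sqrt(1638), <v, e_3> = 103/sqrt(4914).
Square and sum: Σ |<v, e_j>|^2 = 2081/351.
Compute ||v||^2 = v·v = 6.
Deficit = 6 − 2081/351 = 25/351 ≥ 0, confirming Bessel's inequality. (The deficit equals ||v − Σ <v,e_j> e_j||^2, the squared distance from v to span{e_j}.)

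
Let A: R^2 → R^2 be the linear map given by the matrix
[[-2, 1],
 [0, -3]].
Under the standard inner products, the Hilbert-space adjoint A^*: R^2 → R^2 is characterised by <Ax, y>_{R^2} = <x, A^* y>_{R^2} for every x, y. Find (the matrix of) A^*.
A^* = A^T =
[[-2, 0],
 [1, -3]]

For real matrices with standard dot products, the defining identity <Ax, y> = <x, A^* y> gives (Ax)^T y = x^T (A^*) y, i.e. x^T A^T y = x^T (A^*) y. Since this holds for all x, y, we must have A^* = A^T. Therefore
A^* =
[[-2, 0],
 [1, -3]].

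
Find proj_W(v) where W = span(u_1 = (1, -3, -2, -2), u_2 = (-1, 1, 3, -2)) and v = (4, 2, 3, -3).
proj_W(v) = (-29/39, 1/3, 95/39, -30/13)

Set up U = [u_1 | ... | u_2] ∈ R^(4×2). The projector onto W = col(U) is P = U (U^T U)^(-1) U^T.
Compute U^T U =
  [18, -6]
  [-6, 15],
and U^T v = (-2, 13).
Solve U^T U · c = U^T v for the coefficients: c = (8/39, 37/39). The projection is proj_W(v) = U c.
Check: (v - proj_W(v)) · u_1 = 0  (should be 0).
Check: (v - proj_W(v)) · u_2 = 0  (should be 0).
Result: proj_W(v) = (-29/39, 1/3, 95/39, -30/13).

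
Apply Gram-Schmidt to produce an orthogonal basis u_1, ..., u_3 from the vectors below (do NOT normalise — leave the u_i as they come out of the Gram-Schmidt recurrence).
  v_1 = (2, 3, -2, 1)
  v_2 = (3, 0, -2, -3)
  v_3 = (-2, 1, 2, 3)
Orthogonal basis:
  u_1 = (2, 3, -2, 1)
  u_2 = (20/9, -7/6, -11/9, -61/18)
  u_3 = (112/347, 80/347, 216/347, -32/347)

Apply the Gram-Schmidt recurrence
  u_1 = v_1
  u_i = v_i − Σ_{j<i} ((v_i · u_j) / (u_j · u_j)) · u_j.

Step by step this gives:
  u_1 = (2, 3, -2, 1)
  u_2 = (20/9, -7/6, -11/9, -61/18)
  u_3 = (112/347, 80/347, 216/347, -32/347)

Orthogonality check:
  u_2 · u_1 = 0 (should be 0)
  u_3 · u_1 = 0 (should be 0)
  u_3 · u_2 = 0 (should be 0)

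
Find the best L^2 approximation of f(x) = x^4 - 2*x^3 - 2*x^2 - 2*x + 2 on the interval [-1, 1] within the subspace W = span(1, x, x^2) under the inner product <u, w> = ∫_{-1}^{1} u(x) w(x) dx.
g(x) = -8*x^2/7 - 16*x/5 + 67/35

The best approximation g ∈ W is the orthogonal projection of f onto W. Writing g = a_0 + a_1 x + a_2 x^2, the coefficients solve the normal equations G · a = b where
  G_{ij} = <φ_i, φ_j> and b_i = <f, φ_i>, with φ_0 = 1, φ_1 = x, φ_2 = x^2.
G =
  [2, 0, 2/3]
  [0, 2/3, 0]
  [2/3, 0, 2/5],
b = (46/15, -32/15, 86/105).
Solving gives a_0 = 67/35, a_1 = -16/5, a_2 = -8/7, so
  g(x) = -8*x^2/7 - 16*x/5 + 67/35.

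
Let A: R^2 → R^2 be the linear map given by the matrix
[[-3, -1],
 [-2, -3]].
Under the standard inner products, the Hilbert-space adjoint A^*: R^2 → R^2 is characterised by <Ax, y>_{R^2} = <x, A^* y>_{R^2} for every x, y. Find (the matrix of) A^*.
A^* = A^T =
[[-3, -2],
 [-1, -3]]

For real matrices with standard dot products, the defining identity <Ax, y> = <x, A^* y> gives (Ax)^T y = x^T (A^*) y, i.e. x^T A^T y = x^T (A^*) y. Since this holds for all x, y, we must have A^* = A^T. Therefore
A^* =
[[-3, -2],
 [-1, -3]].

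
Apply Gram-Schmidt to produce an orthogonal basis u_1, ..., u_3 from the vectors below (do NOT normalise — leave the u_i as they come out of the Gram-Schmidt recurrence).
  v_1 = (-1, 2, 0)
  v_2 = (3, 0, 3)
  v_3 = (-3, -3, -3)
Orthogonal basis:
  u_1 = (-1, 2, 0)
  u_2 = (12/5, 6/5, 3)
  u_3 = (-2/3, -1/3, 2/3)

Apply the Gram-Schmidt recurrence
  u_1 = v_1
  u_i = v_i − Σ_{j<i} ((v_i · u_j) / (u_j · u_j)) · u_j.

Step by step this gives:
  u_1 = (-1, 2, 0)
  u_2 = (12/5, 6/5, 3)
  u_3 = (-2/3, -1/3, 2/3)

Orthogonality check:
  u_2 · u_1 = 0 (should be 0)
  u_3 · u_1 = 0 (should be 0)
  u_3 · u_2 = 0 (should be 0)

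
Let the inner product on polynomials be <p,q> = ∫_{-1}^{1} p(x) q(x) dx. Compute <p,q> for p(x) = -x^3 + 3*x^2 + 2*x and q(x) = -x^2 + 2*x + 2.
<p,q> = 14/3

Expand the product: p(x)·q(x) = x^5 - 5*x^4 + 2*x^3 + 10*x^2 + 4*x.
∫_{-1}^{1} of each monomial x^k gives [2/(k+1) if k even, 0 if k odd]. Integrating term-by-term (or equivalently evaluating the antiderivative F(x) = x^6/6 - x^5 + x^4/2 + 10*x^3/3 + 2*x^2 at the endpoints):
  F(1) − F(−1) = 5 − (1/3) = 14/3.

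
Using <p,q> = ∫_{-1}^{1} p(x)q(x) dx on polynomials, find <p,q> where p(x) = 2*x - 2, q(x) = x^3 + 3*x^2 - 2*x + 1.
<p,q> = -148/15

Expand the product: p(x)·q(x) = 2*x^4 + 4*x^3 - 10*x^2 + 6*x - 2.
∫_{-1}^{1} of each monomial x^k gives [2/(k+1) if k even, 0 if k odd]. Integrating term-by-term (or equivalently evaluating the antiderivative F(x) = 2*x^5/5 + x^4 - 10*x^3/3 + 3*x^2 - 2*x at the endpoints):
  F(1) − F(−1) = -14/15 − (134/15) = -148/15.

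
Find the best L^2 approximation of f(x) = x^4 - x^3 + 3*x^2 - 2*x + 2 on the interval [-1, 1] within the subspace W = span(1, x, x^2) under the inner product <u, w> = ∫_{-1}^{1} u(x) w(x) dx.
g(x) = 27*x^2/7 - 13*x/5 + 67/35

The best approximation g ∈ W is the orthogonal projection of f onto W. Writing g = a_0 + a_1 x + a_2 x^2, the coefficients solve the normal equations G · a = b where
  G_{ij} = <φ_i, φ_j> and b_i = <f, φ_i>, with φ_0 = 1, φ_1 = x, φ_2 = x^2.
G =
  [2, 0, 2/3]
  [0, 2/3, 0]
  [2/3, 0, 2/5],
b = (32/5, -26/15, 296/105).
Solving gives a_0 = 67/35, a_1 = -13/5, a_2 = 27/7, so
  g(x) = 27*x^2/7 - 13*x/5 + 67/35.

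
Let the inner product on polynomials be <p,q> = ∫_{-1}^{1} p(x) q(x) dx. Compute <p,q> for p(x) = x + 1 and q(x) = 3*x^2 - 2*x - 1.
<p,q> = -4/3

Expand the product: p(x)·q(x) = 3*x^3 + x^2 - 3*x - 1.
∫_{-1}^{1} of each monomial x^k gives [2/(k+1) if k even, 0 if k odd]. Integrating term-by-term (or equivalently evaluating the antiderivative F(x) = 3*x^4/4 + x^3/3 - 3*x^2/2 - x at the endpoints):
  F(1) − F(−1) = -17/12 − (-1/12) = -4/3.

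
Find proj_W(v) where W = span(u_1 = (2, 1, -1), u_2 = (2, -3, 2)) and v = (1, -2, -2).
proj_W(v) = (128/101, -40/101, 14/101)

Set up U = [u_1 | ... | u_2] ∈ R^(3×2). The projector onto W = col(U) is P = U (U^T U)^(-1) U^T.
Compute U^T U =
  [6, -1]
  [-1, 17],
and U^T v = (2, 4).
Solve U^T U · c = U^T v for the coefficients: c = (38/101, 26/101). The projection is proj_W(v) = U c.
Check: (v - proj_W(v)) · u_1 = 0  (should be 0).
Check: (v - proj_W(v)) · u_2 = 0  (should be 0).
Result: proj_W(v) = (128/101, -40/101, 14/101).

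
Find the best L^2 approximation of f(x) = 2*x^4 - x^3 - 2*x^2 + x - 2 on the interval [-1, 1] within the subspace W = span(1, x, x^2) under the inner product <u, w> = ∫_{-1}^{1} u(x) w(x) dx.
g(x) = -2*x^2/7 + 2*x/5 - 76/35

The best approximation g ∈ W is the orthogonal projection of f onto W. Writing g = a_0 + a_1 x + a_2 x^2, the coefficients solve the normal equations G · a = b where
  G_{ij} = <φ_i, φ_j> and b_i = <f, φ_i>, with φ_0 = 1, φ_1 = x, φ_2 = x^2.
G =
  [2, 0, 2/3]
  [0, 2/3, 0]
  [2/3, 0, 2/5],
b = (-68/15, 4/15, -164/105).
Solving gives a_0 = -76/35, a_1 = 2/5, a_2 = -2/7, so
  g(x) = -2*x^2/7 + 2*x/5 - 76/35.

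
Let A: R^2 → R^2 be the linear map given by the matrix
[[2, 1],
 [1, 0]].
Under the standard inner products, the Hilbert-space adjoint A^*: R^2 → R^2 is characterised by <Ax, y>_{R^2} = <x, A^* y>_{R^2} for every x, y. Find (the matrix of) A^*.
A^* = A^T =
[[2, 1],
 [1, 0]]

For real matrices with standard dot products, the defining identity <Ax, y> = <x, A^* y> gives (Ax)^T y = x^T (A^*) y, i.e. x^T A^T y = x^T (A^*) y. Since this holds for all x, y, we must have A^* = A^T. Therefore
A^* =
[[2, 1],
 [1, 0]].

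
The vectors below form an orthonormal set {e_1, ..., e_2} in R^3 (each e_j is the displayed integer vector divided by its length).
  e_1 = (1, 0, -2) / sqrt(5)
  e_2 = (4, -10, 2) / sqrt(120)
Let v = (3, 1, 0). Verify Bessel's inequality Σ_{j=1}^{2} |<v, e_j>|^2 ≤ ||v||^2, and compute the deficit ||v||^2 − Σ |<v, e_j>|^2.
Σ |<v, e_j>|^2 = 11/6; ||v||^2 = 10; deficit = 49/6

Write each e_j = u_j / sqrt(<u_j, u_j>) where u_j is the displayed integer vector. Then <v, e_j> = <v, u_j> / sqrt(<u_j, u_j>), so |<v, e_j>|^2 = <v, u_j>^2 / <u_j, u_j>.
Coefficients: <v, e_1> = 3/sqrt(5), <v, e_2> = 2/sqrt(120).
Square and sum: Σ |<v, e_j>|^2 = 11/6.
Compute ||v||^2 = v·v = 10.
Deficit = 10 − 11/6 = 49/6 ≥ 0, confirming Bessel's inequality. (The deficit equals ||v − Σ <v,e_j> e_j||^2, the squared distance from v to span{e_j}.)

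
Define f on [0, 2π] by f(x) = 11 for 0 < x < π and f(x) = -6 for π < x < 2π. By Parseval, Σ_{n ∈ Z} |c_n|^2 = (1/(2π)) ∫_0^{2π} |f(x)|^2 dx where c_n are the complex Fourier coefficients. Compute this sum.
Σ |c_n|^2 = 157/2

Parseval equates the L^2 energy of f (normalised by 1/(2π)) with the ℓ^2 sum of its Fourier coefficients: (1/(2π)) ∫_0^{2π} |f|^2 = Σ |c_n|^2.
Compute the left side: (1/(2π)) [∫_0^π 11^2 dx + ∫_π^{2π} (-6)^2 dx] = (1/(2π)) · (121π + 36π) = (121 + 36)/2 = 157/2.
So Σ_{n ∈ Z} |c_n|^2 = 157/2.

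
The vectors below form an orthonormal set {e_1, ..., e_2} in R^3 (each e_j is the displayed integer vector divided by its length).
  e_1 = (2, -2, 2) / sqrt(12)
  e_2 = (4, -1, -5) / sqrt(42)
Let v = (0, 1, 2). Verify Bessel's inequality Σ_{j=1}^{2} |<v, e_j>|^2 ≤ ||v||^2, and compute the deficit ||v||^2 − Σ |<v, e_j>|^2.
Σ |<v, e_j>|^2 = 45/14; ||v||^2 = 5; deficit = 25/14

Write each e_j = u_j / sqrt(<u_j, u_j>) where u_j is the displayed integer vector. Then <v, e_j> = <v, u_j> / sqrt(<u_j, u_j>), so |<v, e_j>|^2 = <v, u_j>^2 / <u_j, u_j>.
Coefficients: <v, e_1> = 2/sqrt(12), <v, e_2> = -11/sqrt(42).
Square and sum: Σ |<v, e_j>|^2 = 45/14.
Compute ||v||^2 = v·v = 5.
Deficit = 5 − 45/14 = 25/14 ≥ 0, confirming Bessel's inequality. (The deficit equals ||v − Σ <v,e_j> e_j||^2, the squared distance from v to span{e_j}.)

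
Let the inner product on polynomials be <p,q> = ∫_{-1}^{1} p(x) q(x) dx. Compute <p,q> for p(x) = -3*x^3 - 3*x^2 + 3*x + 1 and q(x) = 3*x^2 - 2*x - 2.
<p,q> = -16/5

Expand the product: p(x)·q(x) = -9*x^5 - 3*x^4 + 21*x^3 + 3*x^2 - 8*x - 2.
∫_{-1}^{1} of each monomial x^k gives [2/(k+1) if k even, 0 if k odd]. Integrating term-by-term (or equivalently evaluating the antiderivative F(x) = -3*x^6/2 - 3*x^5/5 + 21*x^4/4 + x^3 - 4*x^2 - 2*x at the endpoints):
  F(1) − F(−1) = -37/20 − (27/20) = -16/5.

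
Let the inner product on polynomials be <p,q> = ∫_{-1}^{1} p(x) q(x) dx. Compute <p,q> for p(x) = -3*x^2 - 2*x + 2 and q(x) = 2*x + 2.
<p,q> = 4/3

Expand the product: p(x)·q(x) = -6*x^3 - 10*x^2 + 4.
∫_{-1}^{1} of each monomial x^k gives [2/(k+1) if k even, 0 if k odd]. Integrating term-by-term (or equivalently evaluating the antiderivative F(x) = -3*x^4/2 - 10*x^3/3 + 4*x at the endpoints):
  F(1) − F(−1) = -5/6 − (-13/6) = 4/3.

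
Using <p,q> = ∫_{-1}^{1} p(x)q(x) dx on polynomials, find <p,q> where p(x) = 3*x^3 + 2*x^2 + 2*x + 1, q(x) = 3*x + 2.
<p,q> = 214/15

Expand the product: p(x)·q(x) = 9*x^4 + 12*x^3 + 10*x^2 + 7*x + 2.
∫_{-1}^{1} of each monomial x^k gives [2/(k+1) if k even, 0 if k odd]. Integrating term-by-term (or equivalently evaluating the antiderivative F(x) = 9*x^5/5 + 3*x^4 + 10*x^3/3 + 7*x^2/2 + 2*x at the endpoints):
  F(1) − F(−1) = 409/30 − (-19/30) = 214/15.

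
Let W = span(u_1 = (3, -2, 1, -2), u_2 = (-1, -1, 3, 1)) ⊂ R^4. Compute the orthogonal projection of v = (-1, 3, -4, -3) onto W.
proj_W(v) = (1/4, 79/36, -167/36, -23/36)

Set up U = [u_1 | ... | u_2] ∈ R^(4×2). The projector onto W = col(U) is P = U (U^T U)^(-1) U^T.
Compute U^T U =
  [18, 0]
  [0, 12],
and U^T v = (-7, -17).
Solve U^T U · c = U^T v for the coefficients: c = (-7/18, -17/12). The projection is proj_W(v) = U c.
Check: (v - proj_W(v)) · u_1 = 0  (should be 0).
Check: (v - proj_W(v)) · u_2 = 0  (should be 0).
Result: proj_W(v) = (1/4, 79/36, -167/36, -23/36).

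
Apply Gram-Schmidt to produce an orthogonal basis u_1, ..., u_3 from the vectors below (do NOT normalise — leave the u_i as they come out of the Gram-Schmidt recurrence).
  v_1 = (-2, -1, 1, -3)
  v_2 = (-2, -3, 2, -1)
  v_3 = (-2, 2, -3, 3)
Orthogonal basis:
  u_1 = (-2, -1, 1, -3)
  u_2 = (-2/5, -11/5, 6/5, 7/5)
  u_3 = (-73/21, 23/42, -40/21, 3/2)

Apply the Gram-Schmidt recurrence
  u_1 = v_1
  u_i = v_i − Σ_{j<i} ((v_i · u_j) / (u_j · u_j)) · u_j.

Step by step this gives:
  u_1 = (-2, -1, 1, -3)
  u_2 = (-2/5, -11/5, 6/5, 7/5)
  u_3 = (-73/21, 23/42, -40/21, 3/2)

Orthogonality check:
  u_2 · u_1 = 0 (should be 0)
  u_3 · u_1 = 0 (should be 0)
  u_3 · u_2 = 0 (should be 0)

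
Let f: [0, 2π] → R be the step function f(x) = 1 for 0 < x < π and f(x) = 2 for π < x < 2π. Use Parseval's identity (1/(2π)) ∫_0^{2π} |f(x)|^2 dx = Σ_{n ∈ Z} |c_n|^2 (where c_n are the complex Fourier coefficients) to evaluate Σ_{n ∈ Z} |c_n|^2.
Σ |c_n|^2 = 5/2

Parseval equates the L^2 energy of f (normalised by 1/(2π)) with the ℓ^2 sum of its Fourier coefficients: (1/(2π)) ∫_0^{2π} |f|^2 = Σ |c_n|^2.
Compute the left side: (1/(2π)) [∫_0^π 1^2 dx + ∫_π^{2π} 2^2 dx] = (1/(2π)) · (1π + 4π) = (1 + 4)/2 = 5/2.
So Σ_{n ∈ Z} |c_n|^2 = 5/2.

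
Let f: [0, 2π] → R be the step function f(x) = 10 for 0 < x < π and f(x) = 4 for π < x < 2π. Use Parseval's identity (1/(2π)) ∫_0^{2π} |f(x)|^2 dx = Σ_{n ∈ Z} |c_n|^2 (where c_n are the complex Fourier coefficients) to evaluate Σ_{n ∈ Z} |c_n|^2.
Σ |c_n|^2 = 58

Parseval equates the L^2 energy of f (normalised by 1/(2π)) with the ℓ^2 sum of its Fourier coefficients: (1/(2π)) ∫_0^{2π} |f|^2 = Σ |c_n|^2.
Compute the left side: (1/(2π)) [∫_0^π 10^2 dx + ∫_π^{2π} 4^2 dx] = (1/(2π)) · (100π + 16π) = (100 + 16)/2 = 58.
So Σ_{n ∈ Z} |c_n|^2 = 58.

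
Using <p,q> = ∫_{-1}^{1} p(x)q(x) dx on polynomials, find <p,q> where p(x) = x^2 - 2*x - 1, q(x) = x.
<p,q> = -4/3

Expand the product: p(x)·q(x) = x^3 - 2*x^2 - x.
∫_{-1}^{1} of each monomial x^k gives [2/(k+1) if k even, 0 if k odd]. Integrating term-by-term (or equivalently evaluating the antiderivative F(x) = x^4/4 - 2*x^3/3 - x^2/2 at the endpoints):
  F(1) − F(−1) = -11/12 − (5/12) = -4/3.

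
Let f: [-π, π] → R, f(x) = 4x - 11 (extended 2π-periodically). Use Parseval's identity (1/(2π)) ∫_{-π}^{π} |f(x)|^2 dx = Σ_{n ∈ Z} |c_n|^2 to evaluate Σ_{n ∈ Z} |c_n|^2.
Σ |c_n|^2 = 16π^2/3 + 121

Expand and integrate term by term over [-π, π]:
  ∫ (4x)^2 dx = 16·(2π^3/3); ∫ 2·4·(-11)·x dx = 0 (odd integrand); ∫ (-11)^2 dx = 121·2π.
So (1/(2π)) ∫_{-π}^{π} (4x - 11)^2 dx = 16π^2/3 + 121 = 16π^2/3 + 121.
Parseval ⇒ Σ |c_n|^2 = 16π^2/3 + 121.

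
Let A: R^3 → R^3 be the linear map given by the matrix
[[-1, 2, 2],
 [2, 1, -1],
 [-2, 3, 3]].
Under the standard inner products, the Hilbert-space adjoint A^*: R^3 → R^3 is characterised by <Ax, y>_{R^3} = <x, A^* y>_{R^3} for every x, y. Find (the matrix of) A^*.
A^* = A^T =
[[-1, 2, -2],
 [2, 1, 3],
 [2, -1, 3]]

For real matrices with standard dot products, the defining identity <Ax, y> = <x, A^* y> gives (Ax)^T y = x^T (A^*) y, i.e. x^T A^T y = x^T (A^*) y. Since this holds for all x, y, we must have A^* = A^T. Therefore
A^* =
[[-1, 2, -2],
 [2, 1, 3],
 [2, -1, 3]].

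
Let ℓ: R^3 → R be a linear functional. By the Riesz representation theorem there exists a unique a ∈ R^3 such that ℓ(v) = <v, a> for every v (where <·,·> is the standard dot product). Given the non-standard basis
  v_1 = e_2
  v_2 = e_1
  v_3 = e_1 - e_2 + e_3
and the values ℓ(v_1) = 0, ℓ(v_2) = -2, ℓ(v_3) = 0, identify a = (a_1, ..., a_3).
a = (-2, 0, 2)

Write a = (a_1, ..., a_3) in the standard basis. For each basis vector v_i, ℓ(v_i) = <v_i, a> is a linear equation in the a_j's. Collect the n equations into a matrix system V a = ℓ, where row i of V is v_i (expressed in the standard basis). Since V is invertible (lower-triangular with 1s on the diagonal, up to permutation), solve by back-substitution:
  V =
[[0, 1, 0],
 [1, 0, 0],
 [1, -1, 1]]
  V a = (0, -2, 0)
Solving gives a = (-2, 0, 2).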